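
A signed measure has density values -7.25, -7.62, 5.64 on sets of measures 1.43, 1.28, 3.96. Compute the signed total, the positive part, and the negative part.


Step 1: Compute signed measure on each set:
  Set 1: -7.25 * 1.43 = -10.3675
  Set 2: -7.62 * 1.28 = -9.7536
  Set 3: 5.64 * 3.96 = 22.3344
Step 2: Total signed measure = (-10.3675) + (-9.7536) + (22.3344)
     = 2.2133
Step 3: Positive part mu+(X) = sum of positive contributions = 22.3344
Step 4: Negative part mu-(X) = |sum of negative contributions| = 20.1211


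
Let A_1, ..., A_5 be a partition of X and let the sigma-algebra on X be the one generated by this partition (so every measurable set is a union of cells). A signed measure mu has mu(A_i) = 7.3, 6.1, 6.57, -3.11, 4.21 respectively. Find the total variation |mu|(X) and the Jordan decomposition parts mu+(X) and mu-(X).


Step 1: Every measurable set is a union of atoms (the cells / points), so a Hahn decomposition is
  obtained by grouping atoms by sign: P = union of atoms with mu > 0, N = union of the remaining atoms.
  Atoms in P (indices): 1, 2, 3, 5;  atoms in N (indices): 4
  Positive values: 7.3, 6.1, 6.57, 4.21
  Negative values: -3.11
Step 2: mu+(X) = mu(P) = sum of positive atom values = 24.18
Step 3: mu-(X) = -mu(N) = sum of |negative atom values| = 3.11
Step 4: |mu|(X) = mu+(X) + mu-(X) = 24.18 + 3.11 = 27.29


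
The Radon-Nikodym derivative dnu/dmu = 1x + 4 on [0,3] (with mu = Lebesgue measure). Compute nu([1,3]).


nu(A) = integral_A (dnu/dmu) dmu = integral_1^3 (1x + 4) dx
Step 1: Antiderivative F(x) = (1/2)x^2 + 4x
Step 2: F(3) = (1/2)*3^2 + 4*3 = 4.5 + 12 = 16.5
Step 3: F(1) = (1/2)*1^2 + 4*1 = 0.5 + 4 = 4.5
Step 4: nu([1,3]) = F(3) - F(1) = 16.5 - 4.5 = 12


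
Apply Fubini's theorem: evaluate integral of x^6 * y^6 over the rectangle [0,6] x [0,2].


By Fubini's theorem, the double integral factors as a product of single integrals:
Step 1: integral_0^6 x^6 dx = [x^7/7] from 0 to 6
     = 6^7/7 = 39990.857143
Step 2: integral_0^2 y^6 dy = [y^7/7] from 0 to 2
     = 2^7/7 = 18.285714
Step 3: Double integral = 39990.857143 * 18.285714 = 731261.387755


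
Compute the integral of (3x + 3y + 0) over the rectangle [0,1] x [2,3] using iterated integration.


By Fubini, integrate in x first, then y.
Step 1: Fix y, integrate over x in [0,1]:
  integral(3x + 3y + 0, x=0..1)
  = 3*(1^2 - 0^2)/2 + (3y + 0)*(1 - 0)
  = 1.5 + (3y + 0)*1
  = 1.5 + 3y + 0
  = 1.5 + 3y
Step 2: Integrate over y in [2,3]:
  integral(1.5 + 3y, y=2..3)
  = 1.5*1 + 3*(3^2 - 2^2)/2
  = 1.5 + 7.5
  = 9


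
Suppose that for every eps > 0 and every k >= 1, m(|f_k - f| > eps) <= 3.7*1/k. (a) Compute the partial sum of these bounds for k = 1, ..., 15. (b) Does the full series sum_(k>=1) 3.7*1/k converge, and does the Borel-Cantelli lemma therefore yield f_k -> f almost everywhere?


Step 1: List the terms 3.7*1/k for k = 1 to 15:
  k=1: 3.7
  k=2: 1.85
  k=3: 1.233333
  k=4: 0.925
  k=5: 0.74
  k=6: 0.616667
  k=7: 0.528571
  k=8: 0.4625
  k=9: 0.411111
  k=10: 0.37
  k=11: 0.336364
  k=12: 0.308333
  k=13: 0.284615
  k=14: 0.264286
  k=15: 0.246667
Step 2: Partial sum = 3.7 + 1.85 + 1.233333 + 0.925 + 0.74 + 0.616667 + 0.528571 + 0.4625 + 0.411111 + 0.37 + 0.336364 + 0.308333 + 0.284615 + 0.264286 + 0.246667
     = 12.277447
Step 3: The full series sum_(k>=1) 3.7*1/k diverges (harmonic series, p = 1; a nonzero constant multiple of a divergent series diverges).
Step 4: The (first) Borel-Cantelli lemma requires a summable sequence of measures, so it does not apply here;
        from this bound alone no conclusion about a.e. convergence can be drawn (convergence in measure still
        gives an a.e.-convergent subsequence, but not a.e. convergence of the whole sequence).
Conclusion: series diverges; Borel-Cantelli is inconclusive about a.e. convergence of f_k.


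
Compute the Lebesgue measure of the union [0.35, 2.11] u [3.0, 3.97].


For pairwise disjoint intervals, m(union) = sum of lengths.
= (2.11 - 0.35) + (3.97 - 3.0)
= 1.76 + 0.97
= 2.73


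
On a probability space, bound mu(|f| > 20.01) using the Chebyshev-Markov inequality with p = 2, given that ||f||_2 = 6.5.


Chebyshev/Markov inequality: mu(|f| > eps) <= (||f||_p / eps)^p
Step 1: ||f||_2 / eps = 6.5 / 20.01 = 0.324838
Step 2: Raise to power p = 2:
  (0.324838)^2 = 0.105519
Step 3: Therefore mu(|f| > 20.01) <= 0.105519


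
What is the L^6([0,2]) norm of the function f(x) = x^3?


Step 1: ||f||_6 = (integral_0^2 |x^3|^6 dx)^(1/6)
     = (integral_0^2 x^18 dx)^(1/6)
Step 2: integral_0^2 x^18 dx = [x^19/(19)] from 0 to 2 = 2^19/19
     = 524288/19 = 27594.105263
Step 3: ||f||_6 = (27594.105263)^(1/6) = 5.497131


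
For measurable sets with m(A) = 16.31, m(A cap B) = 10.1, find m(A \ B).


m(A \ B) = m(A) - m(A n B)
= 16.31 - 10.1
= 6.21


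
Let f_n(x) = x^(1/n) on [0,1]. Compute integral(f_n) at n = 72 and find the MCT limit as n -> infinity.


At n = 72: f_72(x) = x^(1/72).
Step 1: integral(x^(1/72), 0, 1) = [x^(1/72+1) / (1/72+1)] from 0 to 1
     = 1 / (1/72 + 1) = 1 / ((72+1)/72) = 72/(72+1)
     = 72/73 = 0.986301
Step 2: As n -> infinity, f_n(x) = x^(1/n) -> 1 for x in (0,1], and f_n is increasing in n.
By MCT, lim_n integral(f_n) = integral(lim_n f_n) = integral(1, 0, 1) = 1.
Step 3: Verify convergence: 72/73 = 0.986301 -> 1


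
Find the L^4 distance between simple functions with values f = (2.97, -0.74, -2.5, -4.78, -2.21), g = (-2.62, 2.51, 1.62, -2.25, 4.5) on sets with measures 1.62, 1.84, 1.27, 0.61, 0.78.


Step 1: Compute differences f_i - g_i:
  2.97 - -2.62 = 5.59
  -0.74 - 2.51 = -3.25
  -2.5 - 1.62 = -4.12
  -4.78 - -2.25 = -2.53
  -2.21 - 4.5 = -6.71
Step 2: Compute |diff|^4 * measure for each set:
  |5.59|^4 * 1.62 = 976.443754 * 1.62 = 1581.838881
  |-3.25|^4 * 1.84 = 111.566406 * 1.84 = 205.282188
  |-4.12|^4 * 1.27 = 288.130255 * 1.27 = 365.925424
  |-2.53|^4 * 0.61 = 40.971521 * 0.61 = 24.992628
  |-6.71|^4 * 0.78 = 2027.169581 * 0.78 = 1581.192273
Step 3: Sum = 3759.231393
Step 4: ||f-g||_4 = (3759.231393)^(1/4) = 7.830234


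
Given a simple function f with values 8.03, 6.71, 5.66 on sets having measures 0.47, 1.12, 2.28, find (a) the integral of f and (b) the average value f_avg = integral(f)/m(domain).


Step 1: Integral = sum(value_i * measure_i)
= 8.03*0.47 + 6.71*1.12 + 5.66*2.28
= 3.7741 + 7.5152 + 12.9048
= 24.1941
Step 2: Total measure of domain = 0.47 + 1.12 + 2.28 = 3.87
Step 3: Average value = 24.1941 / 3.87 = 6.251705


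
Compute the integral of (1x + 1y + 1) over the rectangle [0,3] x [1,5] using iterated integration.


By Fubini, integrate in x first, then y.
Step 1: Fix y, integrate over x in [0,3]:
  integral(1x + 1y + 1, x=0..3)
  = 1*(3^2 - 0^2)/2 + (1y + 1)*(3 - 0)
  = 4.5 + (1y + 1)*3
  = 4.5 + 3y + 3
  = 7.5 + 3y
Step 2: Integrate over y in [1,5]:
  integral(7.5 + 3y, y=1..5)
  = 7.5*4 + 3*(5^2 - 1^2)/2
  = 30 + 36
  = 66


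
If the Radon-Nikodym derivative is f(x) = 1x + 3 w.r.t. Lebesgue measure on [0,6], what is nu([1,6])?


nu(A) = integral_A (dnu/dmu) dmu = integral_1^6 (1x + 3) dx
Step 1: Antiderivative F(x) = (1/2)x^2 + 3x
Step 2: F(6) = (1/2)*6^2 + 3*6 = 18 + 18 = 36
Step 3: F(1) = (1/2)*1^2 + 3*1 = 0.5 + 3 = 3.5
Step 4: nu([1,6]) = F(6) - F(1) = 36 - 3.5 = 32.5


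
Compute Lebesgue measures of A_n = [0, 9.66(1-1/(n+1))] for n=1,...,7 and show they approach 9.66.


By continuity of measure from below: if A_n increases to A, then m(A_n) -> m(A).
Here A = [0, 9.66], so m(A) = 9.66
Step 1: a_1 = 9.66*(1 - 1/2) = 4.83, m(A_1) = 4.83
Step 2: a_2 = 9.66*(1 - 1/3) = 6.44, m(A_2) = 6.44
Step 3: a_3 = 9.66*(1 - 1/4) = 7.245, m(A_3) = 7.245
Step 4: a_4 = 9.66*(1 - 1/5) = 7.728, m(A_4) = 7.728
Step 5: a_5 = 9.66*(1 - 1/6) = 8.05, m(A_5) = 8.05
Step 6: a_6 = 9.66*(1 - 1/7) = 8.28, m(A_6) = 8.28
Step 7: a_7 = 9.66*(1 - 1/8) = 8.4525, m(A_7) = 8.4525
Limit: m(A_n) -> m([0,9.66]) = 9.66


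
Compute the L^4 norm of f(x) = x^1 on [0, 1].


Step 1: ||f||_4 = (integral_0^1 |x^1|^4 dx)^(1/4)
     = (integral_0^1 x^4 dx)^(1/4)
Step 2: integral_0^1 x^4 dx = [x^5/(5)] from 0 to 1 = 1^5/5
     = 1/5 = 0.2
Step 3: ||f||_4 = (0.2)^(1/4) = 0.66874


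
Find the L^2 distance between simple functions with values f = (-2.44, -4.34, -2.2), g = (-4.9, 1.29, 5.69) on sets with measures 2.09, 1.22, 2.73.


Step 1: Compute differences f_i - g_i:
  -2.44 - -4.9 = 2.46
  -4.34 - 1.29 = -5.63
  -2.2 - 5.69 = -7.89
Step 2: Compute |diff|^2 * measure for each set:
  |2.46|^2 * 2.09 = 6.0516 * 2.09 = 12.647844
  |-5.63|^2 * 1.22 = 31.6969 * 1.22 = 38.670218
  |-7.89|^2 * 2.73 = 62.2521 * 2.73 = 169.948233
Step 3: Sum = 221.266295
Step 4: ||f-g||_2 = (221.266295)^(1/2) = 14.875023


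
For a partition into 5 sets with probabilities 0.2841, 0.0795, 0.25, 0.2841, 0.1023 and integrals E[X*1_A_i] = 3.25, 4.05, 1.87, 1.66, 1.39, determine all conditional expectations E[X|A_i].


For each cell A_i: E[X|A_i] = E[X*1_A_i] / P(A_i)
Step 1: E[X|A_1] = 3.25 / 0.2841 = 11.439634
Step 2: E[X|A_2] = 4.05 / 0.0795 = 50.943396
Step 3: E[X|A_3] = 1.87 / 0.25 = 7.48
Step 4: E[X|A_4] = 1.66 / 0.2841 = 5.843013
Step 5: E[X|A_5] = 1.39 / 0.1023 = 13.587488
Verification: E[X] = sum E[X*1_A_i] = 3.25 + 4.05 + 1.87 + 1.66 + 1.39 = 12.22


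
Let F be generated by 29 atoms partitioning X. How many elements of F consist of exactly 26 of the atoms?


Each element of F is a union of some subset of the 29 atoms.
Elements that are unions of exactly 26 atoms correspond to 26-element subsets of the 29 atoms.
Count = C(29, 26) = 29! / (26! * 3!) = 3654.


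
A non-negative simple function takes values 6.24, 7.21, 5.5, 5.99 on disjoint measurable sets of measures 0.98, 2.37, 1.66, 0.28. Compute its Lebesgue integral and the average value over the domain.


Step 1: Integral = sum(value_i * measure_i)
= 6.24*0.98 + 7.21*2.37 + 5.5*1.66 + 5.99*0.28
= 6.1152 + 17.0877 + 9.13 + 1.6772
= 34.0101
Step 2: Total measure of domain = 0.98 + 2.37 + 1.66 + 0.28 = 5.29
Step 3: Average value = 34.0101 / 5.29 = 6.42913


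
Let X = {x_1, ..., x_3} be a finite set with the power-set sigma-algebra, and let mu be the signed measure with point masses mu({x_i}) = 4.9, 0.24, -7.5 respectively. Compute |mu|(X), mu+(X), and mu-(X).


Step 1: Every measurable set is a union of atoms (the cells / points), so a Hahn decomposition is
  obtained by grouping atoms by sign: P = union of atoms with mu > 0, N = union of the remaining atoms.
  Atoms in P (indices): 1, 2;  atoms in N (indices): 3
  Positive values: 4.9, 0.24
  Negative values: -7.5
Step 2: mu+(X) = mu(P) = sum of positive atom values = 5.14
Step 3: mu-(X) = -mu(N) = sum of |negative atom values| = 7.5
Step 4: |mu|(X) = mu+(X) + mu-(X) = 5.14 + 7.5 = 12.64


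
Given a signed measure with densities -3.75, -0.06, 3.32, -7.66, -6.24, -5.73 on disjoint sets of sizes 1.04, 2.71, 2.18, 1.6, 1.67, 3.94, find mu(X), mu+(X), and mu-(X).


Step 1: Compute signed measure on each set:
  Set 1: -3.75 * 1.04 = -3.9
  Set 2: -0.06 * 2.71 = -0.1626
  Set 3: 3.32 * 2.18 = 7.2376
  Set 4: -7.66 * 1.6 = -12.256
  Set 5: -6.24 * 1.67 = -10.4208
  Set 6: -5.73 * 3.94 = -22.5762
Step 2: Total signed measure = (-3.9) + (-0.1626) + (7.2376) + (-12.256) + (-10.4208) + (-22.5762)
     = -42.078
Step 3: Positive part mu+(X) = sum of positive contributions = 7.2376
Step 4: Negative part mu-(X) = |sum of negative contributions| = 49.3156


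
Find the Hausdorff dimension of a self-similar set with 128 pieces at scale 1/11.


For a self-similar set with N copies scaled by 1/r:
dim_H = log(N)/log(r) = log(128)/log(11)
= 4.85203/2.397895
= 2.023454


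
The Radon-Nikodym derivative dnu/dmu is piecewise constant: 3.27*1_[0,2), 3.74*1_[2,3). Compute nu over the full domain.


Integrate each piece of the Radon-Nikodym derivative:
Step 1: integral_0^2 3.27 dx = 3.27*(2-0) = 3.27*2 = 6.54
Step 2: integral_2^3 3.74 dx = 3.74*(3-2) = 3.74*1 = 3.74
Total: 6.54 + 3.74 = 10.28


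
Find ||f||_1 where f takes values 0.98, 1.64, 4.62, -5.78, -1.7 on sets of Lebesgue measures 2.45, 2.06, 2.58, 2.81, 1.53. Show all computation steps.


Step 1: Compute |f_i|^1 for each value:
  |0.98|^1 = 0.98
  |1.64|^1 = 1.64
  |4.62|^1 = 4.62
  |-5.78|^1 = 5.78
  |-1.7|^1 = 1.7
Step 2: Multiply by measures and sum:
  0.98 * 2.45 = 2.401
  1.64 * 2.06 = 3.3784
  4.62 * 2.58 = 11.9196
  5.78 * 2.81 = 16.2418
  1.7 * 1.53 = 2.601
Sum = 2.401 + 3.3784 + 11.9196 + 16.2418 + 2.601 = 36.5418
Step 3: Take the p-th root:
||f||_1 = (36.5418)^(1/1) = 36.5418


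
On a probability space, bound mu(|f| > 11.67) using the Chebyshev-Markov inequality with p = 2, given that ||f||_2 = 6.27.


Chebyshev/Markov inequality: mu(|f| > eps) <= (||f||_p / eps)^p
Step 1: ||f||_2 / eps = 6.27 / 11.67 = 0.537275
Step 2: Raise to power p = 2:
  (0.537275)^2 = 0.288664
Step 3: Therefore mu(|f| > 11.67) <= 0.288664


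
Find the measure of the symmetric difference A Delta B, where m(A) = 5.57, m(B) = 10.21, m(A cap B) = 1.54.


m(A Delta B) = m(A) + m(B) - 2*m(A n B)
= 5.57 + 10.21 - 2*1.54
= 5.57 + 10.21 - 3.08
= 12.7


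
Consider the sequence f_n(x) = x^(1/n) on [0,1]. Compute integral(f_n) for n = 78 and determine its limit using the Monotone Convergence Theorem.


At n = 78: f_78(x) = x^(1/78).
Step 1: integral(x^(1/78), 0, 1) = [x^(1/78+1) / (1/78+1)] from 0 to 1
     = 1 / (1/78 + 1) = 1 / ((78+1)/78) = 78/(78+1)
     = 78/79 = 0.987342
Step 2: As n -> infinity, f_n(x) = x^(1/n) -> 1 for x in (0,1], and f_n is increasing in n.
By MCT, lim_n integral(f_n) = integral(lim_n f_n) = integral(1, 0, 1) = 1.
Step 3: Verify convergence: 78/79 = 0.987342 -> 1


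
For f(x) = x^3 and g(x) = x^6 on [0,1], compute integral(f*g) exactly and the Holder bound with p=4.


Step 1: Exact integral of f*g = integral(x^9, 0, 1) = 1/10
     = 0.1
Step 2: Holder bound with p=4, q=1.333333:
  ||f||_p = (integral x^12 dx)^(1/4) = (1/13)^(1/4) = 0.52664
  ||g||_q = (integral x^8 dx)^(1/1.333333) = (1/9)^(1/1.333333) = 0.19245
Step 3: Holder bound = ||f||_p * ||g||_q = 0.52664 * 0.19245 = 0.101352
Verification: 0.1 <= 0.101352 (Holder holds)


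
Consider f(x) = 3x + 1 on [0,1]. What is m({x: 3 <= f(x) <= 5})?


f^(-1)([3, 5]) = {x : 3 <= 3x + 1 <= 5}
Solving: (3 - 1)/3 <= x <= (5 - 1)/3
= [0.666667, 1.333333]
Intersecting with [0,1]: [0.666667, 1]
Measure = 1 - 0.666667 = 0.333333


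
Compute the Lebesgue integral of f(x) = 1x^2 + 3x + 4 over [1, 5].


The Lebesgue integral of a Riemann-integrable function agrees with the Riemann integral.
Antiderivative F(x) = (1/3)x^3 + (3/2)x^2 + 4x
F(5) = (1/3)*5^3 + (3/2)*5^2 + 4*5
     = (1/3)*125 + (3/2)*25 + 4*5
     = 41.666667 + 37.5 + 20
     = 99.166667
F(1) = 5.833333
Integral = F(5) - F(1) = 99.166667 - 5.833333 = 93.333333


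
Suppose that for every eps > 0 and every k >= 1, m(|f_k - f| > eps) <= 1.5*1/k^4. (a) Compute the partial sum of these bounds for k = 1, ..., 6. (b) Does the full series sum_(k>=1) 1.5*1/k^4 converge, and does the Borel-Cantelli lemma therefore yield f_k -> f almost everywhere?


Step 1: List the terms 1.5*1/k^4 for k = 1 to 6:
  k=1: 1.5
  k=2: 0.09375
  k=3: 0.018519
  k=4: 0.005859
  k=5: 0.0024
  k=6: 0.001157
Step 2: Partial sum = 1.5 + 0.09375 + 0.018519 + 0.005859 + 0.0024 + 0.001157
     = 1.621685
Step 3: The full series sum_(k>=1) 1.5*1/k^4 converges (p-series with p = 4 > 1; a constant multiple of a convergent series converges).
Step 4: Fix eps > 0. Since sum_k m(|f_k - f| > eps) < infinity, the Borel-Cantelli lemma gives
        m(limsup_k {|f_k - f| > eps}) = 0, i.e. for a.e. x, |f_k(x) - f(x)| <= eps for all large k.
        Applying this with eps = 1/j for j = 1, 2, ... and intersecting the countably many full-measure sets,
        for a.e. x we get limsup_k |f_k(x) - f(x)| <= 1/j for every j, hence f_k -> f almost everywhere.
Conclusion: series converges; Borel-Cantelli yields f_k -> f a.e.


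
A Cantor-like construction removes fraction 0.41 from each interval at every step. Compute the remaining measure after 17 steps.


Step 1: At each step, fraction remaining = 1 - 0.41 = 0.59
Step 2: After 17 steps, measure = (0.59)^17
Result = 1.271991e-04


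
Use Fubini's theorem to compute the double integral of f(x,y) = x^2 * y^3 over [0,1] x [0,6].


By Fubini's theorem, the double integral factors as a product of single integrals:
Step 1: integral_0^1 x^2 dx = [x^3/3] from 0 to 1
     = 1^3/3 = 0.333333
Step 2: integral_0^6 y^3 dy = [y^4/4] from 0 to 6
     = 6^4/4 = 324
Step 3: Double integral = 0.333333 * 324 = 108


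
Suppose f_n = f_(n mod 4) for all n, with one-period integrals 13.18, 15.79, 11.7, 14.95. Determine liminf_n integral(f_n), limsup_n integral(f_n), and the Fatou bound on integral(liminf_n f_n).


The sequence (integral(f_n)) is periodic with period 4, repeating the values 13.18, 15.79, 11.7, 14.95 indefinitely.
Step 1: For a periodic sequence, every tail (a_m, a_(m+1), ...) contains all 4 period values infinitely often.
Step 2: Hence inf of every tail = min of the period values = min(13.18, 15.79, 11.7, 14.95) = 11.7.
        liminf_n integral(f_n) = sup over m of (inf of tail from m) = 11.7.
Step 3: Similarly sup of every tail = max of the period values = 15.79.
        limsup_n integral(f_n) = 15.79.
Step 4: Fatou's lemma: integral(liminf_n f_n) <= liminf_n integral(f_n) = 11.7.
        So the integral of the pointwise liminf is at most 11.7.


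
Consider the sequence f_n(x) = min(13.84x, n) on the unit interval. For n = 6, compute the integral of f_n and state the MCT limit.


f(x) = 13.84x on [0,1]; f_n(x) = min(13.84x, n). At n = 6:
Step 1: f(x) reaches 6 at x = 6/13.84 = 0.433526
Step 2: integral(f_6) = integral(13.84x, 0, 0.433526) + integral(6, 0.433526, 1)
       = 13.84*0.433526^2/2 + 6*(1 - 0.433526)
       = 1.300578 + 3.398844
       = 4.699422
Step 3: As n -> infinity, f_n increases to f, so by MCT integral(f_n) -> integral(f) = 13.84/2 = 6.92.
Convergence: integral(f_6) = 4.699422 -> 6.92 as n -> infinity


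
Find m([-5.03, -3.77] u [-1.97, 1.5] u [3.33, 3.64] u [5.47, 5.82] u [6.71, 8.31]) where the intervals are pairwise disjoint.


For pairwise disjoint intervals, m(union) = sum of lengths.
= (-3.77 - -5.03) + (1.5 - -1.97) + (3.64 - 3.33) + (5.82 - 5.47) + (8.31 - 6.71)
= 1.26 + 3.47 + 0.31 + 0.35 + 1.6
= 6.99


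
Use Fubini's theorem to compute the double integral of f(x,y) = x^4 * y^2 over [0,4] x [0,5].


By Fubini's theorem, the double integral factors as a product of single integrals:
Step 1: integral_0^4 x^4 dx = [x^5/5] from 0 to 4
     = 4^5/5 = 204.8
Step 2: integral_0^5 y^2 dy = [y^3/3] from 0 to 5
     = 5^3/3 = 41.666667
Step 3: Double integral = 204.8 * 41.666667 = 8533.333333


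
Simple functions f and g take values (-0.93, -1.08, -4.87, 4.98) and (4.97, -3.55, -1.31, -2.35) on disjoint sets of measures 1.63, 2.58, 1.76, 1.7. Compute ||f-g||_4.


Step 1: Compute differences f_i - g_i:
  -0.93 - 4.97 = -5.9
  -1.08 - -3.55 = 2.47
  -4.87 - -1.31 = -3.56
  4.98 - -2.35 = 7.33
Step 2: Compute |diff|^4 * measure for each set:
  |-5.9|^4 * 1.63 = 1211.7361 * 1.63 = 1975.129843
  |2.47|^4 * 2.58 = 37.220981 * 2.58 = 96.03013
  |-3.56|^4 * 1.76 = 160.620137 * 1.76 = 282.691441
  |7.33|^4 * 1.7 = 2886.794695 * 1.7 = 4907.550982
Step 3: Sum = 7261.402396
Step 4: ||f-g||_4 = (7261.402396)^(1/4) = 9.231136


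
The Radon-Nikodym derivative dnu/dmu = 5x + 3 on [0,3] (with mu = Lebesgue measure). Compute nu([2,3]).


nu(A) = integral_A (dnu/dmu) dmu = integral_2^3 (5x + 3) dx
Step 1: Antiderivative F(x) = (5/2)x^2 + 3x
Step 2: F(3) = (5/2)*3^2 + 3*3 = 22.5 + 9 = 31.5
Step 3: F(2) = (5/2)*2^2 + 3*2 = 10 + 6 = 16
Step 4: nu([2,3]) = F(3) - F(2) = 31.5 - 16 = 15.5


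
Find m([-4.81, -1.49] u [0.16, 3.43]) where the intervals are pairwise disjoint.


For pairwise disjoint intervals, m(union) = sum of lengths.
= (-1.49 - -4.81) + (3.43 - 0.16)
= 3.32 + 3.27
= 6.59


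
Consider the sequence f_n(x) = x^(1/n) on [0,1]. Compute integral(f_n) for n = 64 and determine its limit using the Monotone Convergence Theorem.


At n = 64: f_64(x) = x^(1/64).
Step 1: integral(x^(1/64), 0, 1) = [x^(1/64+1) / (1/64+1)] from 0 to 1
     = 1 / (1/64 + 1) = 1 / ((64+1)/64) = 64/(64+1)
     = 64/65 = 0.984615
Step 2: As n -> infinity, f_n(x) = x^(1/n) -> 1 for x in (0,1], and f_n is increasing in n.
By MCT, lim_n integral(f_n) = integral(lim_n f_n) = integral(1, 0, 1) = 1.
Step 3: Verify convergence: 64/65 = 0.984615 -> 1


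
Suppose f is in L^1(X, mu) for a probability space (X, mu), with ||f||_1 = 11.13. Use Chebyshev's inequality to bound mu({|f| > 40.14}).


Chebyshev/Markov inequality: mu(|f| > eps) <= (||f||_p / eps)^p
Step 1: ||f||_1 / eps = 11.13 / 40.14 = 0.27728
Step 2: Raise to power p = 1:
  (0.27728)^1 = 0.27728
Step 3: Therefore mu(|f| > 40.14) <= 0.27728


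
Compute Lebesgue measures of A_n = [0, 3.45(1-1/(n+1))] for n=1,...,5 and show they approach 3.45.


By continuity of measure from below: if A_n increases to A, then m(A_n) -> m(A).
Here A = [0, 3.45], so m(A) = 3.45
Step 1: a_1 = 3.45*(1 - 1/2) = 1.725, m(A_1) = 1.725
Step 2: a_2 = 3.45*(1 - 1/3) = 2.3, m(A_2) = 2.3
Step 3: a_3 = 3.45*(1 - 1/4) = 2.5875, m(A_3) = 2.5875
Step 4: a_4 = 3.45*(1 - 1/5) = 2.76, m(A_4) = 2.76
Step 5: a_5 = 3.45*(1 - 1/6) = 2.875, m(A_5) = 2.875
Limit: m(A_n) -> m([0,3.45]) = 3.45


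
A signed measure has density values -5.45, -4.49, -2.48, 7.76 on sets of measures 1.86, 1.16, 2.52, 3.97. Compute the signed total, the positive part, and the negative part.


Step 1: Compute signed measure on each set:
  Set 1: -5.45 * 1.86 = -10.137
  Set 2: -4.49 * 1.16 = -5.2084
  Set 3: -2.48 * 2.52 = -6.2496
  Set 4: 7.76 * 3.97 = 30.8072
Step 2: Total signed measure = (-10.137) + (-5.2084) + (-6.2496) + (30.8072)
     = 9.2122
Step 3: Positive part mu+(X) = sum of positive contributions = 30.8072
Step 4: Negative part mu-(X) = |sum of negative contributions| = 21.595


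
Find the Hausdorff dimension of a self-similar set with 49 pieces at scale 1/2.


For a self-similar set with N copies scaled by 1/r:
dim_H = log(N)/log(r) = log(49)/log(2)
= 3.89182/0.693147
= 5.61471


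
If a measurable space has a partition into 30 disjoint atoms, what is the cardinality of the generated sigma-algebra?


Each element of the sigma-algebra is a union of some subset of the 30 atoms.
The number of such subsets is 2^30 = 1073741824.


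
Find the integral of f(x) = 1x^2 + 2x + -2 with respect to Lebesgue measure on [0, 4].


The Lebesgue integral of a Riemann-integrable function agrees with the Riemann integral.
Antiderivative F(x) = (1/3)x^3 + (2/2)x^2 + -2x
F(4) = (1/3)*4^3 + (2/2)*4^2 + -2*4
     = (1/3)*64 + (2/2)*16 + -2*4
     = 21.333333 + 16 + -8
     = 29.333333
F(0) = 0.0
Integral = F(4) - F(0) = 29.333333 - 0.0 = 29.333333


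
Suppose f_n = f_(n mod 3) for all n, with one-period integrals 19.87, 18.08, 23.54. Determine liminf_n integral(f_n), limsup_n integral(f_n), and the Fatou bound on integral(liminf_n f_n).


The sequence (integral(f_n)) is periodic with period 3, repeating the values 19.87, 18.08, 23.54 indefinitely.
Step 1: For a periodic sequence, every tail (a_m, a_(m+1), ...) contains all 3 period values infinitely often.
Step 2: Hence inf of every tail = min of the period values = min(19.87, 18.08, 23.54) = 18.08.
        liminf_n integral(f_n) = sup over m of (inf of tail from m) = 18.08.
Step 3: Similarly sup of every tail = max of the period values = 23.54.
        limsup_n integral(f_n) = 23.54.
Step 4: Fatou's lemma: integral(liminf_n f_n) <= liminf_n integral(f_n) = 18.08.
        So the integral of the pointwise liminf is at most 18.08.


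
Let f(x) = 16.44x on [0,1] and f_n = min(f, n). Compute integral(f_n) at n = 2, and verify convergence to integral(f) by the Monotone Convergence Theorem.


f(x) = 16.44x on [0,1]; f_n(x) = min(16.44x, n). At n = 2:
Step 1: f(x) reaches 2 at x = 2/16.44 = 0.121655
Step 2: integral(f_2) = integral(16.44x, 0, 0.121655) + integral(2, 0.121655, 1)
       = 16.44*0.121655^2/2 + 2*(1 - 0.121655)
       = 0.121655 + 1.756691
       = 1.878345
Step 3: As n -> infinity, f_n increases to f, so by MCT integral(f_n) -> integral(f) = 16.44/2 = 8.22.
Convergence: integral(f_2) = 1.878345 -> 8.22 as n -> infinity


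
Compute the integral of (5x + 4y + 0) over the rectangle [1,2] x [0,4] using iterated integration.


By Fubini, integrate in x first, then y.
Step 1: Fix y, integrate over x in [1,2]:
  integral(5x + 4y + 0, x=1..2)
  = 5*(2^2 - 1^2)/2 + (4y + 0)*(2 - 1)
  = 7.5 + (4y + 0)*1
  = 7.5 + 4y + 0
  = 7.5 + 4y
Step 2: Integrate over y in [0,4]:
  integral(7.5 + 4y, y=0..4)
  = 7.5*4 + 4*(4^2 - 0^2)/2
  = 30 + 32
  = 62


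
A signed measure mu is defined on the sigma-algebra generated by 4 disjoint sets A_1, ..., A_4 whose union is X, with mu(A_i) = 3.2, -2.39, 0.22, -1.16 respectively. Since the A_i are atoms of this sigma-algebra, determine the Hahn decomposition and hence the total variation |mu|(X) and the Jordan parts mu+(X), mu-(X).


Step 1: Every measurable set is a union of atoms (the cells / points), so a Hahn decomposition is
  obtained by grouping atoms by sign: P = union of atoms with mu > 0, N = union of the remaining atoms.
  Atoms in P (indices): 1, 3;  atoms in N (indices): 2, 4
  Positive values: 3.2, 0.22
  Negative values: -2.39, -1.16
Step 2: mu+(X) = mu(P) = sum of positive atom values = 3.42
Step 3: mu-(X) = -mu(N) = sum of |negative atom values| = 3.55
Step 4: |mu|(X) = mu+(X) + mu-(X) = 3.42 + 3.55 = 6.97


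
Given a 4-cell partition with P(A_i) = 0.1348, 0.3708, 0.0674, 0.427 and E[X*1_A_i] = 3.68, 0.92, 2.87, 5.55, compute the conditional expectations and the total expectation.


For each cell A_i: E[X|A_i] = E[X*1_A_i] / P(A_i)
Step 1: E[X|A_1] = 3.68 / 0.1348 = 27.299703
Step 2: E[X|A_2] = 0.92 / 0.3708 = 2.481122
Step 3: E[X|A_3] = 2.87 / 0.0674 = 42.581602
Step 4: E[X|A_4] = 5.55 / 0.427 = 12.997658
Verification: E[X] = sum E[X*1_A_i] = 3.68 + 0.92 + 2.87 + 5.55 = 13.02


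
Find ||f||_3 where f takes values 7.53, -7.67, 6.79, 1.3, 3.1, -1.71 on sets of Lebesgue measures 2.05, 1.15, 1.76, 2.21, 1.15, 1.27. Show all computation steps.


Step 1: Compute |f_i|^3 for each value:
  |7.53|^3 = 426.957777
  |-7.67|^3 = 451.217663
  |6.79|^3 = 313.046839
  |1.3|^3 = 2.197
  |3.1|^3 = 29.791
  |-1.71|^3 = 5.000211
Step 2: Multiply by measures and sum:
  426.957777 * 2.05 = 875.263443
  451.217663 * 1.15 = 518.900312
  313.046839 * 1.76 = 550.962437
  2.197 * 2.21 = 4.85537
  29.791 * 1.15 = 34.25965
  5.000211 * 1.27 = 6.350268
Sum = 875.263443 + 518.900312 + 550.962437 + 4.85537 + 34.25965 + 6.350268 = 1990.59148
Step 3: Take the p-th root:
||f||_3 = (1990.59148)^(1/3) = 12.579423


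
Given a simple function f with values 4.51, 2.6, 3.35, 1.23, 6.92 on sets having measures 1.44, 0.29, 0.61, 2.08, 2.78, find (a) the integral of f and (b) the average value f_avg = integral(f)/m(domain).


Step 1: Integral = sum(value_i * measure_i)
= 4.51*1.44 + 2.6*0.29 + 3.35*0.61 + 1.23*2.08 + 6.92*2.78
= 6.4944 + 0.754 + 2.0435 + 2.5584 + 19.2376
= 31.0879
Step 2: Total measure of domain = 1.44 + 0.29 + 0.61 + 2.08 + 2.78 = 7.2
Step 3: Average value = 31.0879 / 7.2 = 4.317764


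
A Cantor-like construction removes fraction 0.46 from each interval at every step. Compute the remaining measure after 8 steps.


Step 1: At each step, fraction remaining = 1 - 0.46 = 0.54
Step 2: After 8 steps, measure = (0.54)^8
Result = 0.00723


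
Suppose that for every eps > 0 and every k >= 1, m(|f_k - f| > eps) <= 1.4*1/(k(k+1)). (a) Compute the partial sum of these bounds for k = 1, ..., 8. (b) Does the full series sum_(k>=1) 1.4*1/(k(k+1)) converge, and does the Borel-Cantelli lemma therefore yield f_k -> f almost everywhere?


Step 1: List the terms 1.4*1/(k(k+1)) for k = 1 to 8:
  k=1: 0.7
  k=2: 0.233333
  k=3: 0.116667
  k=4: 0.07
  k=5: 0.046667
  k=6: 0.033333
  k=7: 0.025
  k=8: 0.019444
Step 2: Partial sum = 0.7 + 0.233333 + 0.116667 + 0.07 + 0.046667 + 0.033333 + 0.025 + 0.019444
     = 1.244444
Step 3: The full series sum_(k>=1) 1.4*1/(k(k+1)) converges (telescoping series sum 1/(k(k+1)) = 1; a constant multiple of a convergent series converges).
Step 4: Fix eps > 0. Since sum_k m(|f_k - f| > eps) < infinity, the Borel-Cantelli lemma gives
        m(limsup_k {|f_k - f| > eps}) = 0, i.e. for a.e. x, |f_k(x) - f(x)| <= eps for all large k.
        Applying this with eps = 1/j for j = 1, 2, ... and intersecting the countably many full-measure sets,
        for a.e. x we get limsup_k |f_k(x) - f(x)| <= 1/j for every j, hence f_k -> f almost everywhere.
Conclusion: series converges; Borel-Cantelli yields f_k -> f a.e.


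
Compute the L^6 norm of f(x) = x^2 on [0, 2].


Step 1: ||f||_6 = (integral_0^2 |x^2|^6 dx)^(1/6)
     = (integral_0^2 x^12 dx)^(1/6)
Step 2: integral_0^2 x^12 dx = [x^13/(13)] from 0 to 2 = 2^13/13
     = 8192/13 = 630.153846
Step 3: ||f||_6 = (630.153846)^(1/6) = 2.928023


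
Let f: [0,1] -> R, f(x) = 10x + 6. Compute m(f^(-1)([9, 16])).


f^(-1)([9, 16]) = {x : 9 <= 10x + 6 <= 16}
Solving: (9 - 6)/10 <= x <= (16 - 6)/10
= [0.3, 1]
Intersecting with [0,1]: [0.3, 1]
Measure = 1 - 0.3 = 0.7


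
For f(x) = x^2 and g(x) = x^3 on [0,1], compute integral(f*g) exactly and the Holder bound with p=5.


Step 1: Exact integral of f*g = integral(x^5, 0, 1) = 1/6
     = 0.166667
Step 2: Holder bound with p=5, q=1.25:
  ||f||_p = (integral x^10 dx)^(1/5) = (1/11)^(1/5) = 0.619044
  ||g||_q = (integral x^3.75 dx)^(1/1.25) = (1/4.75)^(1/1.25) = 0.287505
Step 3: Holder bound = ||f||_p * ||g||_q = 0.619044 * 0.287505 = 0.177978
Verification: 0.166667 <= 0.177978 (Holder holds)


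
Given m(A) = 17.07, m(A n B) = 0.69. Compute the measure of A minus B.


m(A \ B) = m(A) - m(A n B)
= 17.07 - 0.69
= 16.38


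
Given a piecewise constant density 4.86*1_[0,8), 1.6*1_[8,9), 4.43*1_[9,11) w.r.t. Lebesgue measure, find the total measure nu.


Integrate each piece of the Radon-Nikodym derivative:
Step 1: integral_0^8 4.86 dx = 4.86*(8-0) = 4.86*8 = 38.88
Step 2: integral_8^9 1.6 dx = 1.6*(9-8) = 1.6*1 = 1.6
Step 3: integral_9^11 4.43 dx = 4.43*(11-9) = 4.43*2 = 8.86
Total: 38.88 + 1.6 + 8.86 = 49.34


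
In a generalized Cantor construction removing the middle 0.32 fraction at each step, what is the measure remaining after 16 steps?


Step 1: At each step, fraction remaining = 1 - 0.32 = 0.68
Step 2: After 16 steps, measure = (0.68)^16
Result = 0.00209


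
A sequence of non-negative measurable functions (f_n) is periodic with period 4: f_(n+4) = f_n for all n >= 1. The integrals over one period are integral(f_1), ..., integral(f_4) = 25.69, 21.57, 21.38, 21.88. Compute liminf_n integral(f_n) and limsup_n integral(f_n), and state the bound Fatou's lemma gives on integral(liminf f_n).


The sequence (integral(f_n)) is periodic with period 4, repeating the values 25.69, 21.57, 21.38, 21.88 indefinitely.
Step 1: For a periodic sequence, every tail (a_m, a_(m+1), ...) contains all 4 period values infinitely often.
Step 2: Hence inf of every tail = min of the period values = min(25.69, 21.57, 21.38, 21.88) = 21.38.
        liminf_n integral(f_n) = sup over m of (inf of tail from m) = 21.38.
Step 3: Similarly sup of every tail = max of the period values = 25.69.
        limsup_n integral(f_n) = 25.69.
Step 4: Fatou's lemma: integral(liminf_n f_n) <= liminf_n integral(f_n) = 21.38.
        So the integral of the pointwise liminf is at most 21.38.


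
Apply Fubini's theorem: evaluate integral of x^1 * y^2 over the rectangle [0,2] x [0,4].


By Fubini's theorem, the double integral factors as a product of single integrals:
Step 1: integral_0^2 x^1 dx = [x^2/2] from 0 to 2
     = 2^2/2 = 2
Step 2: integral_0^4 y^2 dy = [y^3/3] from 0 to 4
     = 4^3/3 = 21.333333
Step 3: Double integral = 2 * 21.333333 = 42.666667


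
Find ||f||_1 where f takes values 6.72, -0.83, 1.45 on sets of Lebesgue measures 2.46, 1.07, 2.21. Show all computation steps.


Step 1: Compute |f_i|^1 for each value:
  |6.72|^1 = 6.72
  |-0.83|^1 = 0.83
  |1.45|^1 = 1.45
Step 2: Multiply by measures and sum:
  6.72 * 2.46 = 16.5312
  0.83 * 1.07 = 0.8881
  1.45 * 2.21 = 3.2045
Sum = 16.5312 + 0.8881 + 3.2045 = 20.6238
Step 3: Take the p-th root:
||f||_1 = (20.6238)^(1/1) = 20.6238


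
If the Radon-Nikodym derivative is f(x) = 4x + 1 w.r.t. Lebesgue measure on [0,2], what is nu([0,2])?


nu(A) = integral_A (dnu/dmu) dmu = integral_0^2 (4x + 1) dx
Step 1: Antiderivative F(x) = (4/2)x^2 + 1x
Step 2: F(2) = (4/2)*2^2 + 1*2 = 8 + 2 = 10
Step 3: F(0) = (4/2)*0^2 + 1*0 = 0.0 + 0 = 0.0
Step 4: nu([0,2]) = F(2) - F(0) = 10 - 0.0 = 10


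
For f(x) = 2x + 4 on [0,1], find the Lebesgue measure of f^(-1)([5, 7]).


f^(-1)([5, 7]) = {x : 5 <= 2x + 4 <= 7}
Solving: (5 - 4)/2 <= x <= (7 - 4)/2
= [0.5, 1.5]
Intersecting with [0,1]: [0.5, 1]
Measure = 1 - 0.5 = 0.5


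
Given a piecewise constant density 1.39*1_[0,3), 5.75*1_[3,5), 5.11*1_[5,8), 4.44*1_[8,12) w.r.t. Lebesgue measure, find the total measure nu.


Integrate each piece of the Radon-Nikodym derivative:
Step 1: integral_0^3 1.39 dx = 1.39*(3-0) = 1.39*3 = 4.17
Step 2: integral_3^5 5.75 dx = 5.75*(5-3) = 5.75*2 = 11.5
Step 3: integral_5^8 5.11 dx = 5.11*(8-5) = 5.11*3 = 15.33
Step 4: integral_8^12 4.44 dx = 4.44*(12-8) = 4.44*4 = 17.76
Total: 4.17 + 11.5 + 15.33 + 17.76 = 48.76


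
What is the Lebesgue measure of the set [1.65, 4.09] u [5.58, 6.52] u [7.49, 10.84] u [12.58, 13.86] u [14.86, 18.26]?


For pairwise disjoint intervals, m(union) = sum of lengths.
= (4.09 - 1.65) + (6.52 - 5.58) + (10.84 - 7.49) + (13.86 - 12.58) + (18.26 - 14.86)
= 2.44 + 0.94 + 3.35 + 1.28 + 3.4
= 11.41


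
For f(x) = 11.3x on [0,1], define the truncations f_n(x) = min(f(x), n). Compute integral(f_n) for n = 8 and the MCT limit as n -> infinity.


f(x) = 11.3x on [0,1]; f_n(x) = min(11.3x, n). At n = 8:
Step 1: f(x) reaches 8 at x = 8/11.3 = 0.707965
Step 2: integral(f_8) = integral(11.3x, 0, 0.707965) + integral(8, 0.707965, 1)
       = 11.3*0.707965^2/2 + 8*(1 - 0.707965)
       = 2.831858 + 2.336283
       = 5.168142
Step 3: As n -> infinity, f_n increases to f, so by MCT integral(f_n) -> integral(f) = 11.3/2 = 5.65.
Convergence: integral(f_8) = 5.168142 -> 5.65 as n -> infinity


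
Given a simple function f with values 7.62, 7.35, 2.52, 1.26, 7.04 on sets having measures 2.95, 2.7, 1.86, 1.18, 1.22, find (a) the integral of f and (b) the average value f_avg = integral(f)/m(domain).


Step 1: Integral = sum(value_i * measure_i)
= 7.62*2.95 + 7.35*2.7 + 2.52*1.86 + 1.26*1.18 + 7.04*1.22
= 22.479 + 19.845 + 4.6872 + 1.4868 + 8.5888
= 57.0868
Step 2: Total measure of domain = 2.95 + 2.7 + 1.86 + 1.18 + 1.22 = 9.91
Step 3: Average value = 57.0868 / 9.91 = 5.760525


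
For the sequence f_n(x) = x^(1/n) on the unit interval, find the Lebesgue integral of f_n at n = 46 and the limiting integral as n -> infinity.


At n = 46: f_46(x) = x^(1/46).
Step 1: integral(x^(1/46), 0, 1) = [x^(1/46+1) / (1/46+1)] from 0 to 1
     = 1 / (1/46 + 1) = 1 / ((46+1)/46) = 46/(46+1)
     = 46/47 = 0.978723
Step 2: As n -> infinity, f_n(x) = x^(1/n) -> 1 for x in (0,1], and f_n is increasing in n.
By MCT, lim_n integral(f_n) = integral(lim_n f_n) = integral(1, 0, 1) = 1.
Step 3: Verify convergence: 46/47 = 0.978723 -> 1


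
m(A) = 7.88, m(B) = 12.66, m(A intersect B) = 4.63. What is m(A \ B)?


m(A \ B) = m(A) - m(A n B)
= 7.88 - 4.63
= 3.25


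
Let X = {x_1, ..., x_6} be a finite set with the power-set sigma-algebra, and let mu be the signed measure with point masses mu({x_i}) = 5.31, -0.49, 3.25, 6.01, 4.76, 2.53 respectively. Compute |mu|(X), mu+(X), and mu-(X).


Step 1: Every measurable set is a union of atoms (the cells / points), so a Hahn decomposition is
  obtained by grouping atoms by sign: P = union of atoms with mu > 0, N = union of the remaining atoms.
  Atoms in P (indices): 1, 3, 4, 5, 6;  atoms in N (indices): 2
  Positive values: 5.31, 3.25, 6.01, 4.76, 2.53
  Negative values: -0.49
Step 2: mu+(X) = mu(P) = sum of positive atom values = 21.86
Step 3: mu-(X) = -mu(N) = sum of |negative atom values| = 0.49
Step 4: |mu|(X) = mu+(X) + mu-(X) = 21.86 + 0.49 = 22.35


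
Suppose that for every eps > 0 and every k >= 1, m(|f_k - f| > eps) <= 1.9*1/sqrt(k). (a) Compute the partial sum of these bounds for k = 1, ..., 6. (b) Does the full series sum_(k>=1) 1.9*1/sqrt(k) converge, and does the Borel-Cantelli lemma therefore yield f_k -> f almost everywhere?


Step 1: List the terms 1.9*1/sqrt(k) for k = 1 to 6:
  k=1: 1.9
  k=2: 1.343503
  k=3: 1.096966
  k=4: 0.95
  k=5: 0.849706
  k=6: 0.775672
Step 2: Partial sum = 1.9 + 1.343503 + 1.096966 + 0.95 + 0.849706 + 0.775672
     = 6.915846
Step 3: The full series sum_(k>=1) 1.9*1/sqrt(k) diverges (p-series with p = 1/2 <= 1; a nonzero constant multiple of a divergent series diverges).
Step 4: The (first) Borel-Cantelli lemma requires a summable sequence of measures, so it does not apply here;
        from this bound alone no conclusion about a.e. convergence can be drawn (convergence in measure still
        gives an a.e.-convergent subsequence, but not a.e. convergence of the whole sequence).
Conclusion: series diverges; Borel-Cantelli is inconclusive about a.e. convergence of f_k.


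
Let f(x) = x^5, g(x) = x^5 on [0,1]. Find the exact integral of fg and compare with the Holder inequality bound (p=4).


Step 1: Exact integral of f*g = integral(x^10, 0, 1) = 1/11
     = 0.090909
Step 2: Holder bound with p=4, q=1.333333:
  ||f||_p = (integral x^20 dx)^(1/4) = (1/21)^(1/4) = 0.467138
  ||g||_q = (integral x^6.666667 dx)^(1/1.333333) = (1/7.666667)^(1/1.333333) = 0.217043
Step 3: Holder bound = ||f||_p * ||g||_q = 0.467138 * 0.217043 = 0.101389
Verification: 0.090909 <= 0.101389 (Holder holds)


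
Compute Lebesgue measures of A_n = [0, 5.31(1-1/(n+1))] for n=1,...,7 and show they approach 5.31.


By continuity of measure from below: if A_n increases to A, then m(A_n) -> m(A).
Here A = [0, 5.31], so m(A) = 5.31
Step 1: a_1 = 5.31*(1 - 1/2) = 2.655, m(A_1) = 2.655
Step 2: a_2 = 5.31*(1 - 1/3) = 3.54, m(A_2) = 3.54
Step 3: a_3 = 5.31*(1 - 1/4) = 3.9825, m(A_3) = 3.9825
Step 4: a_4 = 5.31*(1 - 1/5) = 4.248, m(A_4) = 4.248
Step 5: a_5 = 5.31*(1 - 1/6) = 4.425, m(A_5) = 4.425
Step 6: a_6 = 5.31*(1 - 1/7) = 4.5514, m(A_6) = 4.5514
Step 7: a_7 = 5.31*(1 - 1/8) = 4.6462, m(A_7) = 4.6462
Limit: m(A_n) -> m([0,5.31]) = 5.31


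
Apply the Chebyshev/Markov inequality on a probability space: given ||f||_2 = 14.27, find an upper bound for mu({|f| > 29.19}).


Chebyshev/Markov inequality: mu(|f| > eps) <= (||f||_p / eps)^p
Step 1: ||f||_2 / eps = 14.27 / 29.19 = 0.488866
Step 2: Raise to power p = 2:
  (0.488866)^2 = 0.23899
Step 3: Therefore mu(|f| > 29.19) <= 0.23899


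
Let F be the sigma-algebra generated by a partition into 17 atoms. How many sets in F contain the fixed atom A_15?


Each element of F is a union of some subset S of the 17 atoms.
The element contains A_15 iff A_15 is in S.
So we count subsets S of {A_1,...,A_17} with A_15 in S: choose freely among the other 16 atoms.
Count = 2^(17-1) = 2^16 = 65536.


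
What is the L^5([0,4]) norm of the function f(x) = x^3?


Step 1: ||f||_5 = (integral_0^4 |x^3|^5 dx)^(1/5)
     = (integral_0^4 x^15 dx)^(1/5)
Step 2: integral_0^4 x^15 dx = [x^16/(16)] from 0 to 4 = 4^16/16
     = 4294967296/16 = 2.684355e+08
Step 3: ||f||_5 = (2.684355e+08)^(1/5) = 48.50293


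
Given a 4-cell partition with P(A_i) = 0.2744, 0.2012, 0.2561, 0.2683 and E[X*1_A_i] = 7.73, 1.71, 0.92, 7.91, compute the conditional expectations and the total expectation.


For each cell A_i: E[X|A_i] = E[X*1_A_i] / P(A_i)
Step 1: E[X|A_1] = 7.73 / 0.2744 = 28.170554
Step 2: E[X|A_2] = 1.71 / 0.2012 = 8.499006
Step 3: E[X|A_3] = 0.92 / 0.2561 = 3.592347
Step 4: E[X|A_4] = 7.91 / 0.2683 = 29.481923
Verification: E[X] = sum E[X*1_A_i] = 7.73 + 1.71 + 0.92 + 7.91 = 18.27


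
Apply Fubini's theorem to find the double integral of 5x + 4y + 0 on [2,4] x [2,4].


By Fubini, integrate in x first, then y.
Step 1: Fix y, integrate over x in [2,4]:
  integral(5x + 4y + 0, x=2..4)
  = 5*(4^2 - 2^2)/2 + (4y + 0)*(4 - 2)
  = 30 + (4y + 0)*2
  = 30 + 8y + 0
  = 30 + 8y
Step 2: Integrate over y in [2,4]:
  integral(30 + 8y, y=2..4)
  = 30*2 + 8*(4^2 - 2^2)/2
  = 60 + 48
  = 108
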